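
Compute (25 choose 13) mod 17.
0

Using Lucas' theorem:
Write n=25 and k=13 in base 17:
n in base 17: [1, 8]
k in base 17: [0, 13]
C(25,13) mod 17 = ∏ C(n_i, k_i) mod 17
Digit binomials (mod 17): C(1,0) = 1; C(8,13) = 0 (k_i > n_i)
Product: 1 × 0 = 0 ≡ 0 (mod 17)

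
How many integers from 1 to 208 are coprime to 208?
96

208 = 2^4 × 13
φ(n) = n × ∏(1 - 1/p) for each prime p dividing n
φ(208) = 208 × (1 - 1/2) × (1 - 1/13) = 96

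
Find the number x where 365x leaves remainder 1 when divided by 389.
81

gcd(365, 389) = 1, so the inverse exists.
Extended Euclidean algorithm on (389, 365):
389 = 1 × 365 + 24  ⟹  24 = (1)·389 + (-1)·365
365 = 15 × 24 + 5  ⟹  5 = (-15)·389 + (16)·365
24 = 4 × 5 + 4  ⟹  4 = (61)·389 + (-65)·365
5 = 1 × 4 + 1  ⟹  1 = (-76)·389 + (81)·365
So (81)·365 ≡ 1 (mod 389), i.e. 365^(-1) ≡ 81 (mod 389).
Check: 365 × 81 = 29565 ≡ 1 (mod 389)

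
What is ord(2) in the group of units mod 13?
12

13 is prime, so ord(2) divides φ(13) = 12.
Divisors of 12: 1, 2, 3, 4, 6, 12.
Repeated squaring: 2^1 ≡ 2, 2^2 ≡ 4, 2^4 ≡ 3, 2^8 ≡ 9 (mod 13).
Test 2^d mod 13 for each divisor d in increasing order:
2^1 ≡ 2
2^2 ≡ 4
2^3 = 2^2·2^1 ≡ 8
2^4 ≡ 3
2^6 = 2^4·2^2 ≡ 12
2^12 = 2^8·2^4 ≡ 1  ← first divisor giving 1
The order is 12.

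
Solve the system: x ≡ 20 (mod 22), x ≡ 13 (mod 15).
328

Using Chinese Remainder Theorem:
M = 22 × 15 = 330
M1 = 15, M2 = 22
y1 = 15^(-1) mod 22 = 3
y2 = 22^(-1) mod 15 = 13
x = (20×15×3 + 13×22×13) mod 330 = 328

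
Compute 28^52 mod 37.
16

Repeated squaring. Binary of 52 = 110100.
28^1 ≡ 28 (mod 37); 28^2 ≡ 7 (mod 37); 28^4 ≡ 12 (mod 37); 28^8 ≡ 33 (mod 37); 28^16 ≡ 16 (mod 37); 28^32 ≡ 34 (mod 37)
28^52 = 28^4 × 28^16 × 28^32 ≡ 16 (mod 37)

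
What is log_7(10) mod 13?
2

Baby-step giant-step with step n = ⌈√13⌉ = 4.
Baby steps 7^j mod 13 (j:value) for j=0..3: 0:1, 1:7, 2:10, 3:5.
h = 10 is already in the table at j=2, so x = 2.
Check: 7^2 ≡ 10 (mod 13).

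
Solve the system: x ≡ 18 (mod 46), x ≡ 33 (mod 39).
1398

Using Chinese Remainder Theorem:
M = 46 × 39 = 1794
M1 = 39, M2 = 46
y1 = 39^(-1) mod 46 = 13
y2 = 46^(-1) mod 39 = 28
x = (18×39×13 + 33×46×28) mod 1794 = 1398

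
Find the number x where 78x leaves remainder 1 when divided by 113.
71

gcd(78, 113) = 1, so the inverse exists.
Extended Euclidean algorithm on (113, 78):
113 = 1 × 78 + 35  ⟹  35 = (1)·113 + (-1)·78
78 = 2 × 35 + 8  ⟹  8 = (-2)·113 + (3)·78
35 = 4 × 8 + 3  ⟹  3 = (9)·113 + (-13)·78
8 = 2 × 3 + 2  ⟹  2 = (-20)·113 + (29)·78
3 = 1 × 2 + 1  ⟹  1 = (29)·113 + (-42)·78
So (-42)·78 ≡ 1 (mod 113), i.e. 78^(-1) ≡ -42 ≡ 71 (mod 113).
Check: 78 × 71 = 5538 ≡ 1 (mod 113)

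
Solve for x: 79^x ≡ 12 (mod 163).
71

Baby-step giant-step with step n = ⌈√163⌉ = 13.
Baby steps 79^j mod 163 (j:value) for j=0..12: 0:1, 1:79, 2:47, 3:127, 4:90, 5:101, 6:155, 7:20, 8:113, 9:125, 10:95, 11:7, 12:64.
Giant-step multiplier: 79^(-13) ≡ 79^(162-13) = 79^149 ≡ 109 (mod 163).
Giant steps γ_i = 12·109^i mod 163: γ_0=12, γ_1=4, γ_2=110, γ_3=91, γ_4=139, γ_5=155 (in table at j=6).
x = i·n + j = 5·13 + 6 = 71.
Check: 79^71 ≡ 12 (mod 163).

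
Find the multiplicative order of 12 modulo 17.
16

17 is prime, so ord(12) divides φ(17) = 16.
Divisors of 16: 1, 2, 4, 8, 16.
Repeated squaring: 12^1 ≡ 12, 12^2 ≡ 8, 12^4 ≡ 13, 12^8 ≡ 16, 12^16 ≡ 1 (mod 17).
Test 12^d mod 17 for each divisor d in increasing order:
12^1 ≡ 12
12^2 ≡ 8
12^4 ≡ 13
12^8 ≡ 16
12^16 ≡ 1  ← first divisor giving 1
The order is 16.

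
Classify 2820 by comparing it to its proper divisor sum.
abundant

Proper divisors of 2820: sum = 1 + 2 + 3 + 4 + 5 + 6 + 10 + 12 + ... + 564 + 705 + 940 + 1410 (23 divisors) = 5244
Since 5244 > 2820, 2820 is abundant.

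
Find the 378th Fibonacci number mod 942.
442

Matrix identity: Q^n = [[F_(n+1), F_n], [F_n, F_(n-1)]] with Q = [[1,1],[1,0]].
n = 378 = 101111010₂. Square-and-multiply, entries mod 942:
Q^1 = [[1,1],[1,0]]
Q^2 = (Q^1)² = [[2,1],[1,1]]
Q^5 = (Q^2)²·Q = [[8,5],[5,3]]
Q^11 = (Q^5)²·Q = [[144,89],[89,55]]
Q^23 = (Q^11)²·Q = [[210,397],[397,755]]
Q^47 = (Q^23)²·Q = [[774,121],[121,653]]
Q^94 = (Q^47)² = [[475,281],[281,194]]
Q^189 = (Q^94)²·Q = [[851,320],[320,531]]
Q^378 = (Q^189)² = [[467,442],[442,25]]
F_378 mod 942 = Q^378[0][1] = 442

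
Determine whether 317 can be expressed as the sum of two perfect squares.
11² + 14² (a=11, b=14)

Factorization: 317 = 317
By Fermat: n is sum of two squares iff every prime p ≡ 3 (mod 4) appears to even power.
All primes ≡ 3 (mod 4) appear to even power.
Search a = 0, 1, 2, … for 317 - a² a perfect square: first hit at a = 11: 317 - 121 = 196 = 14².
317 = 11² + 14² = 121 + 196 ✓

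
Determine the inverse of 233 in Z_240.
137

gcd(233, 240) = 1, so the inverse exists.
Extended Euclidean algorithm on (240, 233):
240 = 1 × 233 + 7  ⟹  7 = (1)·240 + (-1)·233
233 = 33 × 7 + 2  ⟹  2 = (-33)·240 + (34)·233
7 = 3 × 2 + 1  ⟹  1 = (100)·240 + (-103)·233
So (-103)·233 ≡ 1 (mod 240), i.e. 233^(-1) ≡ -103 ≡ 137 (mod 240).
Check: 233 × 137 = 31921 ≡ 1 (mod 240)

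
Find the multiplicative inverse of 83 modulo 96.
59

gcd(83, 96) = 1, so the inverse exists.
Extended Euclidean algorithm on (96, 83):
96 = 1 × 83 + 13  ⟹  13 = (1)·96 + (-1)·83
83 = 6 × 13 + 5  ⟹  5 = (-6)·96 + (7)·83
13 = 2 × 5 + 3  ⟹  3 = (13)·96 + (-15)·83
5 = 1 × 3 + 2  ⟹  2 = (-19)·96 + (22)·83
3 = 1 × 2 + 1  ⟹  1 = (32)·96 + (-37)·83
So (-37)·83 ≡ 1 (mod 96), i.e. 83^(-1) ≡ -37 ≡ 59 (mod 96).
Check: 83 × 59 = 4897 ≡ 1 (mod 96)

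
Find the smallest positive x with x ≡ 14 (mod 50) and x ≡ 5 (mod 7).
264

Using Chinese Remainder Theorem:
M = 50 × 7 = 350
M1 = 7, M2 = 50
y1 = 7^(-1) mod 50 = 43
y2 = 50^(-1) mod 7 = 1
x = (14×7×43 + 5×50×1) mod 350 = 264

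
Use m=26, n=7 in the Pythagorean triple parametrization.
(627, 364, 725)

Euclid's formula: a = m² - n², b = 2mn, c = m² + n²
m = 26, n = 7
a = 26² - 7² = 676 - 49 = 627
b = 2 × 26 × 7 = 364
c = 26² + 7² = 676 + 49 = 725
Verification: 627² + 364² = 393129 + 132496 = 525625 = 725² ✓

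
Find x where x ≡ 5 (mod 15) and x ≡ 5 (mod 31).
5

Using Chinese Remainder Theorem:
M = 15 × 31 = 465
M1 = 31, M2 = 15
y1 = 31^(-1) mod 15 = 1
y2 = 15^(-1) mod 31 = 29
x = (5×31×1 + 5×15×29) mod 465 = 5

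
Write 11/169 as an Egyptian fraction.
1/16 + 1/387 + 1/209290 + 1/109505550960

Greedy algorithm:
11/169: ceiling(169/11) = 16, use 1/16
7/2704: ceiling(2704/7) = 387, use 1/387
5/1046448: ceiling(1046448/5) = 209290, use 1/209290
1/109505550960: ceiling(109505550960/1) = 109505550960, use 1/109505550960
Result: 11/169 = 1/16 + 1/387 + 1/209290 + 1/109505550960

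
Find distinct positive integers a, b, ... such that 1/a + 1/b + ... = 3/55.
1/19 + 1/523 + 1/546535

Greedy algorithm:
3/55: ceiling(55/3) = 19, use 1/19
2/1045: ceiling(1045/2) = 523, use 1/523
1/546535: ceiling(546535/1) = 546535, use 1/546535
Result: 3/55 = 1/19 + 1/523 + 1/546535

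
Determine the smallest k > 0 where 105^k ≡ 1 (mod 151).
15

151 is prime, so ord(105) divides φ(151) = 150.
Divisors of 150: 1, 2, 3, 5, 6, 10, 15, 25, 30, 50, 75, 150.
Repeated squaring: 105^1 ≡ 105, 105^2 ≡ 2, 105^4 ≡ 4, 105^8 ≡ 16, 105^16 ≡ 105, 105^32 ≡ 2, 105^64 ≡ 4, 105^128 ≡ 16 (mod 151).
Test 105^d mod 151 for each divisor d in increasing order:
105^1 ≡ 105
105^2 ≡ 2
105^3 = 105^2·105^1 ≡ 59
105^5 = 105^4·105^1 ≡ 118
105^6 = 105^4·105^2 ≡ 8
105^10 = 105^8·105^2 ≡ 32
105^15 = 105^8·105^4·105^2·105^1 ≡ 1  ← first divisor giving 1
The order is 15.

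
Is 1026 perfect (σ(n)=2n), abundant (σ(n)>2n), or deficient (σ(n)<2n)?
abundant

Proper divisors of 1026: sum = 1 + 2 + 3 + 6 + 9 + 18 + 19 + 27 + 38 + 54 + 57 + 114 + 171 + 342 + 513 = 1374
Since 1374 > 1026, 1026 is abundant.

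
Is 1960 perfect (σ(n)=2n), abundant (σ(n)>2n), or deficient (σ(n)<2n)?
abundant

Proper divisors of 1960: sum = 1 + 2 + 4 + 5 + 7 + 8 + 10 + 14 + ... + 280 + 392 + 490 + 980 (23 divisors) = 3170
Since 3170 > 1960, 1960 is abundant.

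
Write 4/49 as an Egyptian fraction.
1/13 + 1/213 + 1/67841 + 1/9204734721

Greedy algorithm:
4/49: ceiling(49/4) = 13, use 1/13
3/637: ceiling(637/3) = 213, use 1/213
2/135681: ceiling(135681/2) = 67841, use 1/67841
1/9204734721: ceiling(9204734721/1) = 9204734721, use 1/9204734721
Result: 4/49 = 1/13 + 1/213 + 1/67841 + 1/9204734721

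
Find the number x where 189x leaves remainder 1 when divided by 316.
209

gcd(189, 316) = 1, so the inverse exists.
Extended Euclidean algorithm on (316, 189):
316 = 1 × 189 + 127  ⟹  127 = (1)·316 + (-1)·189
189 = 1 × 127 + 62  ⟹  62 = (-1)·316 + (2)·189
127 = 2 × 62 + 3  ⟹  3 = (3)·316 + (-5)·189
62 = 20 × 3 + 2  ⟹  2 = (-61)·316 + (102)·189
3 = 1 × 2 + 1  ⟹  1 = (64)·316 + (-107)·189
So (-107)·189 ≡ 1 (mod 316), i.e. 189^(-1) ≡ -107 ≡ 209 (mod 316).
Check: 189 × 209 = 39501 ≡ 1 (mod 316)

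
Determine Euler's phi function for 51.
32

51 = 3 × 17
φ(n) = n × ∏(1 - 1/p) for each prime p dividing n
φ(51) = 51 × (1 - 1/3) × (1 - 1/17) = 32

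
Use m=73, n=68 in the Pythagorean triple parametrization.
(705, 9928, 9953)

Euclid's formula: a = m² - n², b = 2mn, c = m² + n²
m = 73, n = 68
a = 73² - 68² = 5329 - 4624 = 705
b = 2 × 73 × 68 = 9928
c = 73² + 68² = 5329 + 4624 = 9953
Verification: 705² + 9928² = 497025 + 98565184 = 99062209 = 9953² ✓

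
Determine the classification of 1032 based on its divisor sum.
abundant

Proper divisors of 1032: sum = 1 + 2 + 3 + 4 + 6 + 8 + 12 + 24 + 43 + 86 + 129 + 172 + 258 + 344 + 516 = 1608
Since 1608 > 1032, 1032 is abundant.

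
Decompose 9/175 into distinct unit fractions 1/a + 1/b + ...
1/20 + 1/700

Greedy algorithm:
9/175: ceiling(175/9) = 20, use 1/20
1/700: ceiling(700/1) = 700, use 1/700
Result: 9/175 = 1/20 + 1/700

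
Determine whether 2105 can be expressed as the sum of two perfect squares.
13² + 44² (a=13, b=44)

Factorization: 2105 = 5 × 421
By Fermat: n is sum of two squares iff every prime p ≡ 3 (mod 4) appears to even power.
All primes ≡ 3 (mod 4) appear to even power.
Search a = 0, 1, 2, … for 2105 - a² a perfect square: first hit at a = 13: 2105 - 169 = 1936 = 44².
2105 = 13² + 44² = 169 + 1936 ✓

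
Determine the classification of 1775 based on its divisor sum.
deficient

Proper divisors of 1775: sum = 1 + 5 + 25 + 71 + 355 = 457
Since 457 < 1775, 1775 is deficient.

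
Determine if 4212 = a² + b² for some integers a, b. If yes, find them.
36² + 54² (a=36, b=54)

Factorization: 4212 = 2^2 × 3^4 × 13
By Fermat: n is sum of two squares iff every prime p ≡ 3 (mod 4) appears to even power.
All primes ≡ 3 (mod 4) appear to even power.
Search a = 0, 1, 2, … for 4212 - a² a perfect square: first hit at a = 36: 4212 - 1296 = 2916 = 54².
4212 = 36² + 54² = 1296 + 2916 ✓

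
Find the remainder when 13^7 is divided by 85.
72

Repeated squaring. Binary of 7 = 111.
13^1 ≡ 13 (mod 85); 13^2 ≡ 84 (mod 85); 13^4 ≡ 1 (mod 85)
13^7 = 13^1 × 13^2 × 13^4 ≡ 72 (mod 85)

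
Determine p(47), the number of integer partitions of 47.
124754

p(n) counts ways to write n as a sum of positive integers (order ignored).
Euler's pentagonal recurrence: p(k) = p(k-1) + p(k-2) - p(k-5) - p(k-7) + p(k-12) + p(k-15) - ... (offsets j(3j∓1)/2, signs ++--, p(0)=1, p(<0)=0).
DP table for k = 0..46: p(0)=1, p(1)=1, p(2)=2, p(3)=3, p(4)=5, p(5)=7, p(6)=11, p(7)=15, p(8)=22, p(9)=30, p(10)=42, p(11)=56, p(12)=77, p(13)=101, p(14)=135, p(15)=176, p(16)=231, p(17)=297, p(18)=385, p(19)=490, p(20)=627, p(21)=792, p(22)=1002, p(23)=1255, p(24)=1575, p(25)=1958, p(26)=2436, p(27)=3010, p(28)=3718, p(29)=4565, p(30)=5604, p(31)=6842, p(32)=8349, p(33)=10143, p(34)=12310, p(35)=14883, p(36)=17977, p(37)=21637, p(38)=26015, p(39)=31185, p(40)=37338, p(41)=44583, p(42)=53174, p(43)=63261, p(44)=75175, p(45)=89134, p(46)=105558.
Final step: p(47) = p(46) + p(45) - p(42) - p(40) + p(35) + p(32) - p(25) - p(21) + p(12) + p(7)
= 105558 + 89134 - 53174 - 37338 + 14883 + 8349 - 1958 - 792 + 77 + 15
= 124754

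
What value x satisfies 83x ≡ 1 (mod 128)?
91

gcd(83, 128) = 1, so the inverse exists.
Extended Euclidean algorithm on (128, 83):
128 = 1 × 83 + 45  ⟹  45 = (1)·128 + (-1)·83
83 = 1 × 45 + 38  ⟹  38 = (-1)·128 + (2)·83
45 = 1 × 38 + 7  ⟹  7 = (2)·128 + (-3)·83
38 = 5 × 7 + 3  ⟹  3 = (-11)·128 + (17)·83
7 = 2 × 3 + 1  ⟹  1 = (24)·128 + (-37)·83
So (-37)·83 ≡ 1 (mod 128), i.e. 83^(-1) ≡ -37 ≡ 91 (mod 128).
Check: 83 × 91 = 7553 ≡ 1 (mod 128)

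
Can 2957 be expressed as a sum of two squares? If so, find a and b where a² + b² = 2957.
29² + 46² (a=29, b=46)

Factorization: 2957 = 2957
By Fermat: n is sum of two squares iff every prime p ≡ 3 (mod 4) appears to even power.
All primes ≡ 3 (mod 4) appear to even power.
Search a = 0, 1, 2, … for 2957 - a² a perfect square: first hit at a = 29: 2957 - 841 = 2116 = 46².
2957 = 29² + 46² = 841 + 2116 ✓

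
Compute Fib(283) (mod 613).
344

Matrix identity: Q^n = [[F_(n+1), F_n], [F_n, F_(n-1)]] with Q = [[1,1],[1,0]].
n = 283 = 100011011₂. Square-and-multiply, entries mod 613:
Q^1 = [[1,1],[1,0]]
Q^2 = (Q^1)² = [[2,1],[1,1]]
Q^4 = (Q^2)² = [[5,3],[3,2]]
Q^8 = (Q^4)² = [[34,21],[21,13]]
Q^17 = (Q^8)²·Q = [[132,371],[371,374]]
Q^35 = (Q^17)²·Q = [[124,589],[589,148]]
Q^70 = (Q^35)² = [[14,215],[215,412]]
Q^141 = (Q^70)²·Q = [[86,446],[446,253]]
Q^283 = (Q^141)²·Q = [[127,344],[344,396]]
F_283 mod 613 = Q^283[0][1] = 344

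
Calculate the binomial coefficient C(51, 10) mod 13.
1

Using Lucas' theorem:
Write n=51 and k=10 in base 13:
n in base 13: [3, 12]
k in base 13: [0, 10]
C(51,10) mod 13 = ∏ C(n_i, k_i) mod 13
Digit binomials (mod 13): C(3,0) = 1; C(12,10) = 66 ≡ 1
Product: 1 × 1 = 1 ≡ 1 (mod 13)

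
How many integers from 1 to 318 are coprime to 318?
104

318 = 2 × 3 × 53
φ(n) = n × ∏(1 - 1/p) for each prime p dividing n
φ(318) = 318 × (1 - 1/2) × (1 - 1/3) × (1 - 1/53) = 104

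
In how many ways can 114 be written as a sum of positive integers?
952050665

p(n) counts ways to write n as a sum of positive integers (order ignored).
Euler's pentagonal recurrence: p(k) = p(k-1) + p(k-2) - p(k-5) - p(k-7) + p(k-12) + p(k-15) - ... (offsets j(3j∓1)/2, signs ++--, p(0)=1, p(<0)=0).
DP table for k = 0..113: p(0)=1, p(1)=1, p(2)=2, p(3)=3, p(4)=5, p(5)=7, p(6)=11, p(7)=15, p(8)=22, p(9)=30, p(10)=42, p(11)=56, p(12)=77, p(13)=101, p(14)=135, p(15)=176, p(16)=231, p(17)=297, p(18)=385, p(19)=490, p(20)=627, p(21)=792, p(22)=1002, p(23)=1255, p(24)=1575, p(25)=1958, p(26)=2436, p(27)=3010, p(28)=3718, p(29)=4565, p(30)=5604, p(31)=6842, p(32)=8349, p(33)=10143, p(34)=12310, p(35)=14883, p(36)=17977, p(37)=21637, p(38)=26015, p(39)=31185, p(40)=37338, p(41)=44583, p(42)=53174, p(43)=63261, p(44)=75175, p(45)=89134, p(46)=105558, p(47)=124754, p(48)=147273, p(49)=173525, p(50)=204226, p(51)=239943, p(52)=281589, p(53)=329931, p(54)=386155, p(55)=451276, p(56)=526823, p(57)=614154, p(58)=715220, p(59)=831820, p(60)=966467, p(61)=1121505, p(62)=1300156, p(63)=1505499, p(64)=1741630, p(65)=2012558, p(66)=2323520, p(67)=2679689, p(68)=3087735, p(69)=3554345, p(70)=4087968, p(71)=4697205, p(72)=5392783, p(73)=6185689, p(74)=7089500, p(75)=8118264, p(76)=9289091, p(77)=10619863, p(78)=12132164, p(79)=13848650, p(80)=15796476, p(81)=18004327, p(82)=20506255, p(83)=23338469, p(84)=26543660, p(85)=30167357, p(86)=34262962, p(87)=38887673, p(88)=44108109, p(89)=49995925, p(90)=56634173, p(91)=64112359, p(92)=72533807, p(93)=82010177, p(94)=92669720, p(95)=104651419, p(96)=118114304, p(97)=133230930, p(98)=150198136, p(99)=169229875, p(100)=190569292, p(101)=214481126, p(102)=241265379, p(103)=271248950, p(104)=304801365, p(105)=342325709, p(106)=384276336, p(107)=431149389, p(108)=483502844, p(109)=541946240, p(110)=607163746, p(111)=679903203, p(112)=761002156, p(113)=851376628.
Final step: p(114) = p(113) + p(112) - p(109) - p(107) + p(102) + p(99) - p(92) - p(88) + p(79) + p(74) - p(63) - p(57) + p(44) + p(37) - p(22) - p(14)
= 851376628 + 761002156 - 541946240 - 431149389 + 241265379 + 169229875 - 72533807 - 44108109 + 13848650 + 7089500 - 1505499 - 614154 + 75175 + 21637 - 1002 - 135
= 952050665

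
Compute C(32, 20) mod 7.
0

Using Lucas' theorem:
Write n=32 and k=20 in base 7:
n in base 7: [4, 4]
k in base 7: [2, 6]
C(32,20) mod 7 = ∏ C(n_i, k_i) mod 7
Digit binomials (mod 7): C(4,2) = 6; C(4,6) = 0 (k_i > n_i)
Product: 6 × 0 = 0 ≡ 0 (mod 7)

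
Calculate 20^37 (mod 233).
145

Repeated squaring. Binary of 37 = 100101.
20^1 ≡ 20 (mod 233); 20^2 ≡ 167 (mod 233); 20^4 ≡ 162 (mod 233); 20^8 ≡ 148 (mod 233); 20^16 ≡ 2 (mod 233); 20^32 ≡ 4 (mod 233)
20^37 = 20^1 × 20^4 × 20^32 ≡ 145 (mod 233)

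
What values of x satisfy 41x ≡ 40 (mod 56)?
x ≡ 16 (mod 56)

gcd(41, 56) = 1, which divides 40, so solutions exist.
Find 41^(-1) mod 56 by the extended Euclidean algorithm:
56 = 1 × 41 + 15  ⟹  15 = (1)·56 + (-1)·41
41 = 2 × 15 + 11  ⟹  11 = (-2)·56 + (3)·41
15 = 1 × 11 + 4  ⟹  4 = (3)·56 + (-4)·41
11 = 2 × 4 + 3  ⟹  3 = (-8)·56 + (11)·41
4 = 1 × 3 + 1  ⟹  1 = (11)·56 + (-15)·41
So (-15)·41 ≡ 1 (mod 56), i.e. 41^(-1) ≡ -15 ≡ 41 (mod 56).
x ≡ 41 × 40 = 1640 ≡ 16 (mod 56).
Check: 41 × 16 = 656 ≡ 40 (mod 56).
Unique solution: x ≡ 16 (mod 56)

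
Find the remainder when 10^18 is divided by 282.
238

Repeated squaring. Binary of 18 = 10010.
10^1 ≡ 10 (mod 282); 10^2 ≡ 100 (mod 282); 10^4 ≡ 130 (mod 282); 10^8 ≡ 262 (mod 282); 10^16 ≡ 118 (mod 282)
10^18 = 10^2 × 10^16 ≡ 238 (mod 282)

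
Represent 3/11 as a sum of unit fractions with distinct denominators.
1/4 + 1/44

Greedy algorithm:
3/11: ceiling(11/3) = 4, use 1/4
1/44: ceiling(44/1) = 44, use 1/44
Result: 3/11 = 1/4 + 1/44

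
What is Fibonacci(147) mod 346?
110

Matrix identity: Q^n = [[F_(n+1), F_n], [F_n, F_(n-1)]] with Q = [[1,1],[1,0]].
n = 147 = 10010011₂. Square-and-multiply, entries mod 346:
Q^1 = [[1,1],[1,0]]
Q^2 = (Q^1)² = [[2,1],[1,1]]
Q^4 = (Q^2)² = [[5,3],[3,2]]
Q^9 = (Q^4)²·Q = [[55,34],[34,21]]
Q^18 = (Q^9)² = [[29,162],[162,213]]
Q^36 = (Q^18)² = [[97,106],[106,337]]
Q^73 = (Q^36)²·Q = [[217,231],[231,332]]
Q^147 = (Q^73)²·Q = [[293,110],[110,183]]
F_147 mod 346 = Q^147[0][1] = 110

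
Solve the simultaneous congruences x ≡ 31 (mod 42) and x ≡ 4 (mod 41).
619

Using Chinese Remainder Theorem:
M = 42 × 41 = 1722
M1 = 41, M2 = 42
y1 = 41^(-1) mod 42 = 41
y2 = 42^(-1) mod 41 = 1
x = (31×41×41 + 4×42×1) mod 1722 = 619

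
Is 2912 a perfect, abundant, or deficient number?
abundant

Proper divisors of 2912: sum = 1 + 2 + 4 + 7 + 8 + 13 + 14 + 16 + ... + 364 + 416 + 728 + 1456 (23 divisors) = 4144
Since 4144 > 2912, 2912 is abundant.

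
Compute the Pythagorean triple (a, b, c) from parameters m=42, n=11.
(1643, 924, 1885)

Euclid's formula: a = m² - n², b = 2mn, c = m² + n²
m = 42, n = 11
a = 42² - 11² = 1764 - 121 = 1643
b = 2 × 42 × 11 = 924
c = 42² + 11² = 1764 + 121 = 1885
Verification: 1643² + 924² = 2699449 + 853776 = 3553225 = 1885² ✓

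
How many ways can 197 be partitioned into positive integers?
3068829878530

p(n) counts ways to write n as a sum of positive integers (order ignored).
Euler's pentagonal recurrence: p(k) = p(k-1) + p(k-2) - p(k-5) - p(k-7) + p(k-12) + p(k-15) - ... (offsets j(3j∓1)/2, signs ++--, p(0)=1, p(<0)=0).
DP table for k = 0..196: p(0)=1, p(1)=1, p(2)=2, p(3)=3, p(4)=5, p(5)=7, p(6)=11, p(7)=15, p(8)=22, p(9)=30, p(10)=42, p(11)=56, p(12)=77, p(13)=101, p(14)=135, p(15)=176, p(16)=231, p(17)=297, p(18)=385, p(19)=490, p(20)=627, p(21)=792, p(22)=1002, p(23)=1255, p(24)=1575, p(25)=1958, p(26)=2436, p(27)=3010, p(28)=3718, p(29)=4565, p(30)=5604, p(31)=6842, p(32)=8349, p(33)=10143, p(34)=12310, p(35)=14883, p(36)=17977, p(37)=21637, p(38)=26015, p(39)=31185, p(40)=37338, p(41)=44583, p(42)=53174, p(43)=63261, p(44)=75175, p(45)=89134, p(46)=105558, p(47)=124754, p(48)=147273, p(49)=173525, p(50)=204226, p(51)=239943, p(52)=281589, p(53)=329931, p(54)=386155, p(55)=451276, p(56)=526823, p(57)=614154, p(58)=715220, p(59)=831820, p(60)=966467, p(61)=1121505, p(62)=1300156, p(63)=1505499, p(64)=1741630, p(65)=2012558, p(66)=2323520, p(67)=2679689, p(68)=3087735, p(69)=3554345, p(70)=4087968, p(71)=4697205, p(72)=5392783, p(73)=6185689, p(74)=7089500, p(75)=8118264, p(76)=9289091, p(77)=10619863, p(78)=12132164, p(79)=13848650, p(80)=15796476, p(81)=18004327, p(82)=20506255, p(83)=23338469, p(84)=26543660, p(85)=30167357, p(86)=34262962, p(87)=38887673, p(88)=44108109, p(89)=49995925, p(90)=56634173, p(91)=64112359, p(92)=72533807, p(93)=82010177, p(94)=92669720, p(95)=104651419, p(96)=118114304, p(97)=133230930, p(98)=150198136, p(99)=169229875, p(100)=190569292, p(101)=214481126, p(102)=241265379, p(103)=271248950, p(104)=304801365, p(105)=342325709, p(106)=384276336, p(107)=431149389, p(108)=483502844, p(109)=541946240, p(110)=607163746, p(111)=679903203, p(112)=761002156, p(113)=851376628, p(114)=952050665, p(115)=1064144451, p(116)=1188908248, p(117)=1327710076, p(118)=1482074143, p(119)=1653668665, p(120)=1844349560, p(121)=2056148051, p(122)=2291320912, p(123)=2552338241, p(124)=2841940500, p(125)=3163127352, p(126)=3519222692, p(127)=3913864295, p(128)=4351078600, p(129)=4835271870, p(130)=5371315400, p(131)=5964539504, p(132)=6620830889, p(133)=7346629512, p(134)=8149040695, p(135)=9035836076, p(136)=10015581680, p(137)=11097645016, p(138)=12292341831, p(139)=13610949895, p(140)=15065878135, p(141)=16670689208, p(142)=18440293320, p(143)=20390982757, p(144)=22540654445, p(145)=24908858009, p(146)=27517052599, p(147)=30388671978, p(148)=33549419497, p(149)=37027355200, p(150)=40853235313, p(151)=45060624582, p(152)=49686288421, p(153)=54770336324, p(154)=60356673280, p(155)=66493182097, p(156)=73232243759, p(157)=80630964769, p(158)=88751778802, p(159)=97662728555, p(160)=107438159466, p(161)=118159068427, p(162)=129913904637, p(163)=142798995930, p(164)=156919475295, p(165)=172389800255, p(166)=189334822579, p(167)=207890420102, p(168)=228204732751, p(169)=250438925115, p(170)=274768617130, p(171)=301384802048, p(172)=330495499613, p(173)=362326859895, p(174)=397125074750, p(175)=435157697830, p(176)=476715857290, p(177)=522115831195, p(178)=571701605655, p(179)=625846753120, p(180)=684957390936, p(181)=749474411781, p(182)=819876908323, p(183)=896684817527, p(184)=980462880430, p(185)=1071823774337, p(186)=1171432692373, p(187)=1280011042268, p(188)=1398341745571, p(189)=1527273599625, p(190)=1667727404093, p(191)=1820701100652, p(192)=1987276856363, p(193)=2168627105469, p(194)=2366022741845, p(195)=2580840212973, p(196)=2814570987591.
Final step: p(197) = p(196) + p(195) - p(192) - p(190) + p(185) + p(182) - p(175) - p(171) + p(162) + p(157) - p(146) - p(140) + p(127) + p(120) - p(105) - p(97) + p(80) + p(71) - p(52) - p(42) + p(21) + p(10)
= 2814570987591 + 2580840212973 - 1987276856363 - 1667727404093 + 1071823774337 + 819876908323 - 435157697830 - 301384802048 + 129913904637 + 80630964769 - 27517052599 - 15065878135 + 3913864295 + 1844349560 - 342325709 - 133230930 + 15796476 + 4697205 - 281589 - 53174 + 792 + 42
= 3068829878530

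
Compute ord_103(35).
102

103 is prime, so ord(35) divides φ(103) = 102.
Divisors of 102: 1, 2, 3, 6, 17, 34, 51, 102.
Repeated squaring: 35^1 ≡ 35, 35^2 ≡ 92, 35^4 ≡ 18, 35^8 ≡ 15, 35^16 ≡ 19, 35^32 ≡ 52, 35^64 ≡ 26 (mod 103).
Test 35^d mod 103 for each divisor d in increasing order:
35^1 ≡ 35
35^2 ≡ 92
35^3 = 35^2·35^1 ≡ 27
35^6 = 35^4·35^2 ≡ 8
35^17 = 35^16·35^1 ≡ 47
35^34 = 35^32·35^2 ≡ 46
35^51 = 35^32·35^16·35^2·35^1 ≡ 102
35^102 = 35^64·35^32·35^4·35^2 ≡ 1  ← first divisor giving 1
The order is 102.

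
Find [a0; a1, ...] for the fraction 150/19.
[7; 1, 8, 2]

Euclidean algorithm steps:
150 = 7 × 19 + 17
19 = 1 × 17 + 2
17 = 8 × 2 + 1
2 = 2 × 1 + 0
Continued fraction: [7; 1, 8, 2]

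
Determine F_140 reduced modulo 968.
165

Matrix identity: Q^n = [[F_(n+1), F_n], [F_n, F_(n-1)]] with Q = [[1,1],[1,0]].
n = 140 = 10001100₂. Square-and-multiply, entries mod 968:
Q^1 = [[1,1],[1,0]]
Q^2 = (Q^1)² = [[2,1],[1,1]]
Q^4 = (Q^2)² = [[5,3],[3,2]]
Q^8 = (Q^4)² = [[34,21],[21,13]]
Q^17 = (Q^8)²·Q = [[648,629],[629,19]]
Q^35 = (Q^17)²·Q = [[888,489],[489,399]]
Q^70 = (Q^35)² = [[617,143],[143,474]]
Q^140 = (Q^70)² = [[386,165],[165,221]]
F_140 mod 968 = Q^140[0][1] = 165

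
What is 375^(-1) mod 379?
284

gcd(375, 379) = 1, so the inverse exists.
Extended Euclidean algorithm on (379, 375):
379 = 1 × 375 + 4  ⟹  4 = (1)·379 + (-1)·375
375 = 93 × 4 + 3  ⟹  3 = (-93)·379 + (94)·375
4 = 1 × 3 + 1  ⟹  1 = (94)·379 + (-95)·375
So (-95)·375 ≡ 1 (mod 379), i.e. 375^(-1) ≡ -95 ≡ 284 (mod 379).
Check: 375 × 284 = 106500 ≡ 1 (mod 379)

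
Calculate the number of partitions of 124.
2841940500

p(n) counts ways to write n as a sum of positive integers (order ignored).
Euler's pentagonal recurrence: p(k) = p(k-1) + p(k-2) - p(k-5) - p(k-7) + p(k-12) + p(k-15) - ... (offsets j(3j∓1)/2, signs ++--, p(0)=1, p(<0)=0).
DP table for k = 0..123: p(0)=1, p(1)=1, p(2)=2, p(3)=3, p(4)=5, p(5)=7, p(6)=11, p(7)=15, p(8)=22, p(9)=30, p(10)=42, p(11)=56, p(12)=77, p(13)=101, p(14)=135, p(15)=176, p(16)=231, p(17)=297, p(18)=385, p(19)=490, p(20)=627, p(21)=792, p(22)=1002, p(23)=1255, p(24)=1575, p(25)=1958, p(26)=2436, p(27)=3010, p(28)=3718, p(29)=4565, p(30)=5604, p(31)=6842, p(32)=8349, p(33)=10143, p(34)=12310, p(35)=14883, p(36)=17977, p(37)=21637, p(38)=26015, p(39)=31185, p(40)=37338, p(41)=44583, p(42)=53174, p(43)=63261, p(44)=75175, p(45)=89134, p(46)=105558, p(47)=124754, p(48)=147273, p(49)=173525, p(50)=204226, p(51)=239943, p(52)=281589, p(53)=329931, p(54)=386155, p(55)=451276, p(56)=526823, p(57)=614154, p(58)=715220, p(59)=831820, p(60)=966467, p(61)=1121505, p(62)=1300156, p(63)=1505499, p(64)=1741630, p(65)=2012558, p(66)=2323520, p(67)=2679689, p(68)=3087735, p(69)=3554345, p(70)=4087968, p(71)=4697205, p(72)=5392783, p(73)=6185689, p(74)=7089500, p(75)=8118264, p(76)=9289091, p(77)=10619863, p(78)=12132164, p(79)=13848650, p(80)=15796476, p(81)=18004327, p(82)=20506255, p(83)=23338469, p(84)=26543660, p(85)=30167357, p(86)=34262962, p(87)=38887673, p(88)=44108109, p(89)=49995925, p(90)=56634173, p(91)=64112359, p(92)=72533807, p(93)=82010177, p(94)=92669720, p(95)=104651419, p(96)=118114304, p(97)=133230930, p(98)=150198136, p(99)=169229875, p(100)=190569292, p(101)=214481126, p(102)=241265379, p(103)=271248950, p(104)=304801365, p(105)=342325709, p(106)=384276336, p(107)=431149389, p(108)=483502844, p(109)=541946240, p(110)=607163746, p(111)=679903203, p(112)=761002156, p(113)=851376628, p(114)=952050665, p(115)=1064144451, p(116)=1188908248, p(117)=1327710076, p(118)=1482074143, p(119)=1653668665, p(120)=1844349560, p(121)=2056148051, p(122)=2291320912, p(123)=2552338241.
Final step: p(124) = p(123) + p(122) - p(119) - p(117) + p(112) + p(109) - p(102) - p(98) + p(89) + p(84) - p(73) - p(67) + p(54) + p(47) - p(32) - p(24) + p(7)
= 2552338241 + 2291320912 - 1653668665 - 1327710076 + 761002156 + 541946240 - 241265379 - 150198136 + 49995925 + 26543660 - 6185689 - 2679689 + 386155 + 124754 - 8349 - 1575 + 15
= 2841940500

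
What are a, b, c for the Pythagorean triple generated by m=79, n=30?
(5341, 4740, 7141)

Euclid's formula: a = m² - n², b = 2mn, c = m² + n²
m = 79, n = 30
a = 79² - 30² = 6241 - 900 = 5341
b = 2 × 79 × 30 = 4740
c = 79² + 30² = 6241 + 900 = 7141
Verification: 5341² + 4740² = 28526281 + 22467600 = 50993881 = 7141² ✓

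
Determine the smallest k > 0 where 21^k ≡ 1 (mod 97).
96

97 is prime, so ord(21) divides φ(97) = 96.
Divisors of 96: 1, 2, 3, 4, 6, 8, 12, 16, 24, 32, 48, 96.
Repeated squaring: 21^1 ≡ 21, 21^2 ≡ 53, 21^4 ≡ 93, 21^8 ≡ 16, 21^16 ≡ 62, 21^32 ≡ 61, 21^64 ≡ 35 (mod 97).
Test 21^d mod 97 for each divisor d in increasing order:
21^1 ≡ 21
21^2 ≡ 53
21^3 = 21^2·21^1 ≡ 46
21^4 ≡ 93
21^6 = 21^4·21^2 ≡ 79
21^8 ≡ 16
21^12 = 21^8·21^4 ≡ 33
21^16 ≡ 62
21^24 = 21^16·21^8 ≡ 22
21^32 ≡ 61
21^48 = 21^32·21^16 ≡ 96
21^96 = 21^64·21^32 ≡ 1  ← first divisor giving 1
The order is 96.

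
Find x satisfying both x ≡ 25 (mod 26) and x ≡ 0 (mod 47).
987

Using Chinese Remainder Theorem:
M = 26 × 47 = 1222
M1 = 47, M2 = 26
y1 = 47^(-1) mod 26 = 5
y2 = 26^(-1) mod 47 = 38
x = (25×47×5 + 0×26×38) mod 1222 = 987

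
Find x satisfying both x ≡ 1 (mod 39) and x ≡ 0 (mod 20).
40

Using Chinese Remainder Theorem:
M = 39 × 20 = 780
M1 = 20, M2 = 39
y1 = 20^(-1) mod 39 = 2
y2 = 39^(-1) mod 20 = 19
x = (1×20×2 + 0×39×19) mod 780 = 40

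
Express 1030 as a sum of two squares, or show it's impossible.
Not possible

Factorization: 1030 = 2 × 5 × 103
By Fermat: n is sum of two squares iff every prime p ≡ 3 (mod 4) appears to even power.
Prime(s) ≡ 3 (mod 4) with odd exponent: [(103, 1)]
Therefore 1030 cannot be expressed as a² + b².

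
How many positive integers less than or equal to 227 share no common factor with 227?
226

227 = 227
φ(n) = n × ∏(1 - 1/p) for each prime p dividing n
φ(227) = 227 × (1 - 1/227) = 226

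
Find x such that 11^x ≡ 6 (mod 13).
11

Baby-step giant-step with step n = ⌈√13⌉ = 4.
Baby steps 11^j mod 13 (j:value) for j=0..3: 0:1, 1:11, 2:4, 3:5.
Giant-step multiplier: 11^(-4) ≡ 11^(12-4) = 11^8 ≡ 9 (mod 13).
Giant steps γ_i = 6·9^i mod 13: γ_0=6, γ_1=2, γ_2=5 (in table at j=3).
x = i·n + j = 2·4 + 3 = 11.
Check: 11^11 ≡ 6 (mod 13).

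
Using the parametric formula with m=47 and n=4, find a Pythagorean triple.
(2193, 376, 2225)

Euclid's formula: a = m² - n², b = 2mn, c = m² + n²
m = 47, n = 4
a = 47² - 4² = 2209 - 16 = 2193
b = 2 × 47 × 4 = 376
c = 47² + 4² = 2209 + 16 = 2225
Verification: 2193² + 376² = 4809249 + 141376 = 4950625 = 2225² ✓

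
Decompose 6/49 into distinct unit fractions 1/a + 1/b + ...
1/9 + 1/89 + 1/9813 + 1/128383479

Greedy algorithm:
6/49: ceiling(49/6) = 9, use 1/9
5/441: ceiling(441/5) = 89, use 1/89
4/39249: ceiling(39249/4) = 9813, use 1/9813
1/128383479: ceiling(128383479/1) = 128383479, use 1/128383479
Result: 6/49 = 1/9 + 1/89 + 1/9813 + 1/128383479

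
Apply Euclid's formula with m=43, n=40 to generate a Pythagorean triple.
(249, 3440, 3449)

Euclid's formula: a = m² - n², b = 2mn, c = m² + n²
m = 43, n = 40
a = 43² - 40² = 1849 - 1600 = 249
b = 2 × 43 × 40 = 3440
c = 43² + 40² = 1849 + 1600 = 3449
Verification: 249² + 3440² = 62001 + 11833600 = 11895601 = 3449² ✓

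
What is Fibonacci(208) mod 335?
131

Matrix identity: Q^n = [[F_(n+1), F_n], [F_n, F_(n-1)]] with Q = [[1,1],[1,0]].
n = 208 = 11010000₂. Square-and-multiply, entries mod 335:
Q^1 = [[1,1],[1,0]]
Q^3 = (Q^1)²·Q = [[3,2],[2,1]]
Q^6 = (Q^3)² = [[13,8],[8,5]]
Q^13 = (Q^6)²·Q = [[42,233],[233,144]]
Q^26 = (Q^13)² = [[108,123],[123,320]]
Q^52 = (Q^26)² = [[328,49],[49,279]]
Q^104 = (Q^52)² = [[105,263],[263,177]]
Q^208 = (Q^104)² = [[129,131],[131,333]]
F_208 mod 335 = Q^208[0][1] = 131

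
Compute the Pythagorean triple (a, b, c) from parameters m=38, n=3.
(1435, 228, 1453)

Euclid's formula: a = m² - n², b = 2mn, c = m² + n²
m = 38, n = 3
a = 38² - 3² = 1444 - 9 = 1435
b = 2 × 38 × 3 = 228
c = 38² + 3² = 1444 + 9 = 1453
Verification: 1435² + 228² = 2059225 + 51984 = 2111209 = 1453² ✓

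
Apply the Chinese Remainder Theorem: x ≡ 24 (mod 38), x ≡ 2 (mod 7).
100

Using Chinese Remainder Theorem:
M = 38 × 7 = 266
M1 = 7, M2 = 38
y1 = 7^(-1) mod 38 = 11
y2 = 38^(-1) mod 7 = 5
x = (24×7×11 + 2×38×5) mod 266 = 100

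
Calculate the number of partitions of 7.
15

p(n) counts ways to write n as a sum of positive integers (order ignored).
Examples: 7; 6 + 1; 5 + 2; 5 + 1 + 1; 4 + 3; ... (15 total)
p(7) = 15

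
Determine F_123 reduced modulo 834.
332

Matrix identity: Q^n = [[F_(n+1), F_n], [F_n, F_(n-1)]] with Q = [[1,1],[1,0]].
n = 123 = 1111011₂. Square-and-multiply, entries mod 834:
Q^1 = [[1,1],[1,0]]
Q^3 = (Q^1)²·Q = [[3,2],[2,1]]
Q^7 = (Q^3)²·Q = [[21,13],[13,8]]
Q^15 = (Q^7)²·Q = [[153,610],[610,377]]
Q^30 = (Q^15)² = [[193,542],[542,485]]
Q^61 = (Q^30)²·Q = [[431,749],[749,516]]
Q^123 = (Q^61)²·Q = [[735,332],[332,403]]
F_123 mod 834 = Q^123[0][1] = 332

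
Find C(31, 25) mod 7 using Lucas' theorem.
0

Using Lucas' theorem:
Write n=31 and k=25 in base 7:
n in base 7: [4, 3]
k in base 7: [3, 4]
C(31,25) mod 7 = ∏ C(n_i, k_i) mod 7
Digit binomials (mod 7): C(4,3) = 4; C(3,4) = 0 (k_i > n_i)
Product: 4 × 0 = 0 ≡ 0 (mod 7)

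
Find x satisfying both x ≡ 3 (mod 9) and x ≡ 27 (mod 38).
255

Using Chinese Remainder Theorem:
M = 9 × 38 = 342
M1 = 38, M2 = 9
y1 = 38^(-1) mod 9 = 5
y2 = 9^(-1) mod 38 = 17
x = (3×38×5 + 27×9×17) mod 342 = 255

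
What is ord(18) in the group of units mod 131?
26

131 is prime, so ord(18) divides φ(131) = 130.
Divisors of 130: 1, 2, 5, 10, 13, 26, 65, 130.
Repeated squaring: 18^1 ≡ 18, 18^2 ≡ 62, 18^4 ≡ 45, 18^8 ≡ 60, 18^16 ≡ 63, 18^32 ≡ 39, 18^64 ≡ 80, 18^128 ≡ 112 (mod 131).
Test 18^d mod 131 for each divisor d in increasing order:
18^1 ≡ 18
18^2 ≡ 62
18^5 = 18^4·18^1 ≡ 24
18^10 = 18^8·18^2 ≡ 52
18^13 = 18^8·18^4·18^1 ≡ 130
18^26 = 18^16·18^8·18^2 ≡ 1  ← first divisor giving 1
The order is 26.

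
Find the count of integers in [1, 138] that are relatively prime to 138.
44

138 = 2 × 3 × 23
φ(n) = n × ∏(1 - 1/p) for each prime p dividing n
φ(138) = 138 × (1 - 1/2) × (1 - 1/3) × (1 - 1/23) = 44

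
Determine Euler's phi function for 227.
226

227 = 227
φ(n) = n × ∏(1 - 1/p) for each prime p dividing n
φ(227) = 227 × (1 - 1/227) = 226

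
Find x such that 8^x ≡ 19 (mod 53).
47

Baby-step giant-step with step n = ⌈√53⌉ = 8.
Baby steps 8^j mod 53 (j:value) for j=0..7: 0:1, 1:8, 2:11, 3:35, 4:15, 5:14, 6:6, 7:48.
Giant-step multiplier: 8^(-8) ≡ 8^(52-8) = 8^44 ≡ 49 (mod 53).
Giant steps γ_i = 19·49^i mod 53: γ_0=19, γ_1=30, γ_2=39, γ_3=3, γ_4=41, γ_5=48 (in table at j=7).
x = i·n + j = 5·8 + 7 = 47.
Check: 8^47 ≡ 19 (mod 53).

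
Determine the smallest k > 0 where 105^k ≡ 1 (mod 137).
68

137 is prime, so ord(105) divides φ(137) = 136.
Divisors of 136: 1, 2, 4, 8, 17, 34, 68, 136.
Repeated squaring: 105^1 ≡ 105, 105^2 ≡ 65, 105^4 ≡ 115, 105^8 ≡ 73, 105^16 ≡ 123, 105^32 ≡ 59, 105^64 ≡ 56, 105^128 ≡ 122 (mod 137).
Test 105^d mod 137 for each divisor d in increasing order:
105^1 ≡ 105
105^2 ≡ 65
105^4 ≡ 115
105^8 ≡ 73
105^17 = 105^16·105^1 ≡ 37
105^34 = 105^32·105^2 ≡ 136
105^68 = 105^64·105^4 ≡ 1  ← first divisor giving 1
The order is 68.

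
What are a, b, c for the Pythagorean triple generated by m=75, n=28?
(4841, 4200, 6409)

Euclid's formula: a = m² - n², b = 2mn, c = m² + n²
m = 75, n = 28
a = 75² - 28² = 5625 - 784 = 4841
b = 2 × 75 × 28 = 4200
c = 75² + 28² = 5625 + 784 = 6409
Verification: 4841² + 4200² = 23435281 + 17640000 = 41075281 = 6409² ✓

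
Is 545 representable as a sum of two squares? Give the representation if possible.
4² + 23² (a=4, b=23)

Factorization: 545 = 5 × 109
By Fermat: n is sum of two squares iff every prime p ≡ 3 (mod 4) appears to even power.
All primes ≡ 3 (mod 4) appear to even power.
Search a = 0, 1, 2, … for 545 - a² a perfect square: first hit at a = 4: 545 - 16 = 529 = 23².
545 = 4² + 23² = 16 + 529 ✓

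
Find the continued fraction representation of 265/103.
[2; 1, 1, 2, 1, 14]

Euclidean algorithm steps:
265 = 2 × 103 + 59
103 = 1 × 59 + 44
59 = 1 × 44 + 15
44 = 2 × 15 + 14
15 = 1 × 14 + 1
14 = 14 × 1 + 0
Continued fraction: [2; 1, 1, 2, 1, 14]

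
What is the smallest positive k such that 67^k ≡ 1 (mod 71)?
70

71 is prime, so ord(67) divides φ(71) = 70.
Divisors of 70: 1, 2, 5, 7, 10, 14, 35, 70.
Repeated squaring: 67^1 ≡ 67, 67^2 ≡ 16, 67^4 ≡ 43, 67^8 ≡ 3, 67^16 ≡ 9, 67^32 ≡ 10, 67^64 ≡ 29 (mod 71).
Test 67^d mod 71 for each divisor d in increasing order:
67^1 ≡ 67
67^2 ≡ 16
67^5 = 67^4·67^1 ≡ 41
67^7 = 67^4·67^2·67^1 ≡ 17
67^10 = 67^8·67^2 ≡ 48
67^14 = 67^8·67^4·67^2 ≡ 5
67^35 = 67^32·67^2·67^1 ≡ 70
67^70 = 67^64·67^4·67^2 ≡ 1  ← first divisor giving 1
The order is 70.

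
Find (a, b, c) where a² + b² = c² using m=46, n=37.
(747, 3404, 3485)

Euclid's formula: a = m² - n², b = 2mn, c = m² + n²
m = 46, n = 37
a = 46² - 37² = 2116 - 1369 = 747
b = 2 × 46 × 37 = 3404
c = 46² + 37² = 2116 + 1369 = 3485
Verification: 747² + 3404² = 558009 + 11587216 = 12145225 = 3485² ✓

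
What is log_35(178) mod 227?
145

Baby-step giant-step with step n = ⌈√227⌉ = 16.
Baby steps 35^j mod 227 (j:value) for j=0..15: 0:1, 1:35, 2:90, 3:199, 4:155, 5:204, 6:103, 7:200, 8:190, 9:67, 10:75, 11:128, 12:167, 13:170, 14:48, 15:91.
Giant-step multiplier: 35^(-16) ≡ 35^(226-16) = 35^210 ≡ 65 (mod 227).
Giant steps γ_i = 178·65^i mod 227: γ_0=178, γ_1=220, γ_2=226, γ_3=162, γ_4=88, γ_5=45, γ_6=201, γ_7=126, γ_8=18, γ_9=35 (in table at j=1).
x = i·n + j = 9·16 + 1 = 145.
Check: 35^145 ≡ 178 (mod 227).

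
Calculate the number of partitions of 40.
37338

p(n) counts ways to write n as a sum of positive integers (order ignored).
Euler's pentagonal recurrence: p(k) = p(k-1) + p(k-2) - p(k-5) - p(k-7) + p(k-12) + p(k-15) - ... (offsets j(3j∓1)/2, signs ++--, p(0)=1, p(<0)=0).
DP table for k = 0..39: p(0)=1, p(1)=1, p(2)=2, p(3)=3, p(4)=5, p(5)=7, p(6)=11, p(7)=15, p(8)=22, p(9)=30, p(10)=42, p(11)=56, p(12)=77, p(13)=101, p(14)=135, p(15)=176, p(16)=231, p(17)=297, p(18)=385, p(19)=490, p(20)=627, p(21)=792, p(22)=1002, p(23)=1255, p(24)=1575, p(25)=1958, p(26)=2436, p(27)=3010, p(28)=3718, p(29)=4565, p(30)=5604, p(31)=6842, p(32)=8349, p(33)=10143, p(34)=12310, p(35)=14883, p(36)=17977, p(37)=21637, p(38)=26015, p(39)=31185.
Final step: p(40) = p(39) + p(38) - p(35) - p(33) + p(28) + p(25) - p(18) - p(14) + p(5) + p(0)
= 31185 + 26015 - 14883 - 10143 + 3718 + 1958 - 385 - 135 + 7 + 1
= 37338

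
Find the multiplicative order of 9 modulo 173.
86

173 is prime, so ord(9) divides φ(173) = 172.
Divisors of 172: 1, 2, 4, 43, 86, 172.
Repeated squaring: 9^1 ≡ 9, 9^2 ≡ 81, 9^4 ≡ 160, 9^8 ≡ 169, 9^16 ≡ 16, 9^32 ≡ 83, 9^64 ≡ 142, 9^128 ≡ 96 (mod 173).
Test 9^d mod 173 for each divisor d in increasing order:
9^1 ≡ 9
9^2 ≡ 81
9^4 ≡ 160
9^43 = 9^32·9^8·9^2·9^1 ≡ 172
9^86 = 9^64·9^16·9^4·9^2 ≡ 1  ← first divisor giving 1
The order is 86.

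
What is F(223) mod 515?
507

Matrix identity: Q^n = [[F_(n+1), F_n], [F_n, F_(n-1)]] with Q = [[1,1],[1,0]].
n = 223 = 11011111₂. Square-and-multiply, entries mod 515:
Q^1 = [[1,1],[1,0]]
Q^3 = (Q^1)²·Q = [[3,2],[2,1]]
Q^6 = (Q^3)² = [[13,8],[8,5]]
Q^13 = (Q^6)²·Q = [[377,233],[233,144]]
Q^27 = (Q^13)²·Q = [[56,203],[203,368]]
Q^55 = (Q^27)²·Q = [[122,55],[55,67]]
Q^111 = (Q^55)²·Q = [[494,399],[399,95]]
Q^223 = (Q^111)²·Q = [[163,507],[507,171]]
F_223 mod 515 = Q^223[0][1] = 507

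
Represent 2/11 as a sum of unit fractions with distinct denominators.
1/6 + 1/66

Greedy algorithm:
2/11: ceiling(11/2) = 6, use 1/6
1/66: ceiling(66/1) = 66, use 1/66
Result: 2/11 = 1/6 + 1/66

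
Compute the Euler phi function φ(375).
200

375 = 3 × 5^3
φ(n) = n × ∏(1 - 1/p) for each prime p dividing n
φ(375) = 375 × (1 - 1/3) × (1 - 1/5) = 200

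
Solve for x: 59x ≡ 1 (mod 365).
99

gcd(59, 365) = 1, so the inverse exists.
Extended Euclidean algorithm on (365, 59):
365 = 6 × 59 + 11  ⟹  11 = (1)·365 + (-6)·59
59 = 5 × 11 + 4  ⟹  4 = (-5)·365 + (31)·59
11 = 2 × 4 + 3  ⟹  3 = (11)·365 + (-68)·59
4 = 1 × 3 + 1  ⟹  1 = (-16)·365 + (99)·59
So (99)·59 ≡ 1 (mod 365), i.e. 59^(-1) ≡ 99 (mod 365).
Check: 59 × 99 = 5841 ≡ 1 (mod 365)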